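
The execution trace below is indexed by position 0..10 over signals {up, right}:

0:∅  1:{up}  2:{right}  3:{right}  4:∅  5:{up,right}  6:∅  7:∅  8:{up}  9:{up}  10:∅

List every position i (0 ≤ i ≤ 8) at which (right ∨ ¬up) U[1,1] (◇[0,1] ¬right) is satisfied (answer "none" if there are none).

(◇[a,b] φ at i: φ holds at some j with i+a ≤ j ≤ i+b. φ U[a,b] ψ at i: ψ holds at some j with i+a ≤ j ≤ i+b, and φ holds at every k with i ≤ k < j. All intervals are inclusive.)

Evaluate at each i in [0,8]:
  i=0: ✓ (rhs at j=1; lhs holds on [0,0])
  i=1: ✗ (no rhs in [2,2])
  i=2: ✓ (rhs at j=3; lhs holds on [2,2])
  i=3: ✓ (rhs at j=4; lhs holds on [3,3])
  i=4: ✓ (rhs at j=5; lhs holds on [4,4])
  i=5: ✓ (rhs at j=6; lhs holds on [5,5])
  i=6: ✓ (rhs at j=7; lhs holds on [6,6])
  i=7: ✓ (rhs at j=8; lhs holds on [7,7])
  i=8: ✗ (lhs fails at k=8 before rhs at j=9)

0, 2, 3, 4, 5, 6, 7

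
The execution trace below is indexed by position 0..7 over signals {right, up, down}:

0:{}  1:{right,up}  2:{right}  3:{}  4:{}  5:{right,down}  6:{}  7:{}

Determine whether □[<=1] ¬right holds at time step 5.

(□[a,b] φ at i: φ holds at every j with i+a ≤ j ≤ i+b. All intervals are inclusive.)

Check ¬right at every j in [5,6]:
  j=5: false
  j=6: true
Fails at j=5 → formula fails.

No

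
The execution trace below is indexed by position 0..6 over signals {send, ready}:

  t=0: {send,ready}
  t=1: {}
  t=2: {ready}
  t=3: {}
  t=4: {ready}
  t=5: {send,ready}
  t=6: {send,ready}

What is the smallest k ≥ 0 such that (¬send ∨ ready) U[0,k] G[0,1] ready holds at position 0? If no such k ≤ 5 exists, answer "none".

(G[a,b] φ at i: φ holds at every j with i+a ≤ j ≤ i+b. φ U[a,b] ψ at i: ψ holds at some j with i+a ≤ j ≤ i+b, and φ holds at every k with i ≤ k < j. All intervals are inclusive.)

Need earliest j ≥ 0 with G[0,1] ready, and (¬send ∨ ready) at every k in [0,j-1].
  j=0: rhs fails.
  j=1: rhs fails.
  j=2: rhs fails.
  j=3: rhs fails.
  j=4: rhs holds; lhs holds on [0,3]. k = 4.

4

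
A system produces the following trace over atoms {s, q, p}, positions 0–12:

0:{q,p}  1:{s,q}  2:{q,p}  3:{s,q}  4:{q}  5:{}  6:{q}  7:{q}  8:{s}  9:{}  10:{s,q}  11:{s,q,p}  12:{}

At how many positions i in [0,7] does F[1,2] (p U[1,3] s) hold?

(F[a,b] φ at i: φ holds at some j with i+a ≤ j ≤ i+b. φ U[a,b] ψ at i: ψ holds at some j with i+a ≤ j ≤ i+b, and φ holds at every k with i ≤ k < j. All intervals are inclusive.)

Evaluate at each i in [0,7]:
  i=0: ✓ (witness j=2)
  i=1: ✓ (witness j=2)
  i=2: ✗ (none in [3,4])
  i=3: ✗ (none in [4,5])
  i=4: ✗ (none in [5,6])
  i=5: ✗ (none in [6,7])
  i=6: ✗ (none in [7,8])
  i=7: ✗ (none in [8,9])
Positions where it holds: {0, 1} → 2.

2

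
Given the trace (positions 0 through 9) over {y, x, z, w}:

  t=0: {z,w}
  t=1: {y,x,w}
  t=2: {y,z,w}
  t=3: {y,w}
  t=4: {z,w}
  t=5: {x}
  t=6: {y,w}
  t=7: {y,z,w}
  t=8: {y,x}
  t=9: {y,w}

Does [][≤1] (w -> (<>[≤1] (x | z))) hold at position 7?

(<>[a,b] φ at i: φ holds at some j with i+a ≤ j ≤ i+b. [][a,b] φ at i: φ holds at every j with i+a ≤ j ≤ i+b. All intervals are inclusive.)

Yes

Check (w -> (<>[≤1] (x | z))) at every j in [7,8]:
  j=7: antecedent true; consequent holds (witness at 7) → ✓
  j=8: antecedent false → ✓
All positions satisfy it → formula holds.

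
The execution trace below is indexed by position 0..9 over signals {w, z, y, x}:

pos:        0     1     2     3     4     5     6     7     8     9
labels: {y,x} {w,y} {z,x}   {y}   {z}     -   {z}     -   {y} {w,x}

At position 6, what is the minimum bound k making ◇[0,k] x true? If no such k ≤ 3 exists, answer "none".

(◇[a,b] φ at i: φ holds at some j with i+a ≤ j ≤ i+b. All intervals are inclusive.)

3

Scan j = 6,7,… for x:
  j=6: fails
  j=7: fails
  j=8: fails
  j=9: holds
First hit at j=9, so smallest k = 9-6 = 3.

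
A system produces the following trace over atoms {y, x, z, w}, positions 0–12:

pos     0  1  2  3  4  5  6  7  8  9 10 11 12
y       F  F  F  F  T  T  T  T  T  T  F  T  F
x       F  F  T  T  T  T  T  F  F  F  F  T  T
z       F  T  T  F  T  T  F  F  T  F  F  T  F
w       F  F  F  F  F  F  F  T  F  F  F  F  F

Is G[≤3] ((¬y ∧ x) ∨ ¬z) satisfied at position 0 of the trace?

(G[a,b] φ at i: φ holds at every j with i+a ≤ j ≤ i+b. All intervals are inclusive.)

Does not hold

Check ((¬y ∧ x) ∨ ¬z) at every j in [0,3]:
  j=0: true
  j=1: false
  j=2: true
  j=3: true
Fails at j=1 → formula fails.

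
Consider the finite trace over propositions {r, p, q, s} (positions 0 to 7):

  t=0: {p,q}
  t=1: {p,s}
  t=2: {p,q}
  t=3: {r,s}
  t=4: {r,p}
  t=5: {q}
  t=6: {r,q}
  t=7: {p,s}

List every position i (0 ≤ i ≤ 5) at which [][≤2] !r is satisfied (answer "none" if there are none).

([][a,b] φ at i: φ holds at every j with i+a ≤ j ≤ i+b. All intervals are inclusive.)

Evaluate at each i in [0,5]:
  i=0: ✓ (all of [0,2])
  i=1: ✗ (fails at j=3)
  i=2: ✗ (fails at j=3)
  i=3: ✗ (fails at j=3)
  i=4: ✗ (fails at j=4)
  i=5: ✗ (fails at j=6)

0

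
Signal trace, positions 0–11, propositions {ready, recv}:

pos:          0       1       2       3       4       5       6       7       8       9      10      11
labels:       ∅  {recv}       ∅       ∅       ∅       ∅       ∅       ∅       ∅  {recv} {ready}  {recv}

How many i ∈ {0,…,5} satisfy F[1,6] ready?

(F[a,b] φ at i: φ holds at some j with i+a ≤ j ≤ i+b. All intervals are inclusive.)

Evaluate at each i in [0,5]:
  i=0: ✗ (none in [1,6])
  i=1: ✗ (none in [2,7])
  i=2: ✗ (none in [3,8])
  i=3: ✗ (none in [4,9])
  i=4: ✓ (witness j=10)
  i=5: ✓ (witness j=10)
Positions where it holds: {4, 5} → 2.

2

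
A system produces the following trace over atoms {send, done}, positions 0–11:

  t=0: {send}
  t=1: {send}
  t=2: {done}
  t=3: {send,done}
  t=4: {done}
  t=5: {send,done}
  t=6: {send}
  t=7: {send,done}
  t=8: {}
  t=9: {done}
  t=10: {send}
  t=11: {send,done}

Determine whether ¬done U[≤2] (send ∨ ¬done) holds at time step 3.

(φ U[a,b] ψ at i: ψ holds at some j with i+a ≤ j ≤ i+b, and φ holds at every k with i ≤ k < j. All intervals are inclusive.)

Yes

Need some j in [3,5] with (send ∨ ¬done), and ¬done at every k in [3,j-1].
  j=3: (send ∨ ¬done) holds; no prefix to check → satisfied.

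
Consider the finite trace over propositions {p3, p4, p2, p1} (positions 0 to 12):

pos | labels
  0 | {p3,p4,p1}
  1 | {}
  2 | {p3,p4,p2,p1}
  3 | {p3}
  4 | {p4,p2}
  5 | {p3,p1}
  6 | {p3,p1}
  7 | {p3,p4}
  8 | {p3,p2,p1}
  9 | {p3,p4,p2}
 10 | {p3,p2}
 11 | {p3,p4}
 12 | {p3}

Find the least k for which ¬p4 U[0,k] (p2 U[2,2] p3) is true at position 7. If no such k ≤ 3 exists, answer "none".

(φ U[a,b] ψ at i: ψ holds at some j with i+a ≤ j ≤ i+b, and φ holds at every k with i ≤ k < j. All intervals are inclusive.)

Need earliest j ≥ 7 with (p2 U[2,2] p3), and ¬p4 at every k in [7,j-1].
  j=7: rhs fails.
  j=8: rhs holds but lhs fails at k=7.
  j=9: rhs holds but lhs fails at k=7.
  j=10: rhs fails.
No witness within the range → none.

none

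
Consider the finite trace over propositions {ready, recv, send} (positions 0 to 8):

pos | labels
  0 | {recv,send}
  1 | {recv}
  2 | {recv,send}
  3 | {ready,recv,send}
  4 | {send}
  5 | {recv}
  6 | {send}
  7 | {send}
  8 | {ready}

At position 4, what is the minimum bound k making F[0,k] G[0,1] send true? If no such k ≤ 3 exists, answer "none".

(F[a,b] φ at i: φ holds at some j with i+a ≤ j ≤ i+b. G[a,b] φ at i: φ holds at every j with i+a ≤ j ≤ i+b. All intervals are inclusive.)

Scan j = 4,5,… for G[0,1] send:
  j=4: fails
  j=5: fails
  j=6: holds
First hit at j=6, so smallest k = 6-4 = 2.

2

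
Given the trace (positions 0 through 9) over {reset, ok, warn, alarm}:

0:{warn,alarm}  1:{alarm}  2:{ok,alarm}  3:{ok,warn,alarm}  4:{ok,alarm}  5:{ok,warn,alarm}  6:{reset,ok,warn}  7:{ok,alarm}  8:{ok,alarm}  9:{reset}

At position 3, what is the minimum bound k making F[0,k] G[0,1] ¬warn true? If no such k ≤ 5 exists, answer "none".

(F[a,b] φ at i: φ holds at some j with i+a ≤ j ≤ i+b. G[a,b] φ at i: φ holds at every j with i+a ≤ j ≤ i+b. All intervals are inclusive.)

Scan j = 3,4,… for G[0,1] ¬warn:
  j=3: fails
  j=4: fails
  j=5: fails
  j=6: fails
  j=7: holds
First hit at j=7, so smallest k = 7-3 = 4.

4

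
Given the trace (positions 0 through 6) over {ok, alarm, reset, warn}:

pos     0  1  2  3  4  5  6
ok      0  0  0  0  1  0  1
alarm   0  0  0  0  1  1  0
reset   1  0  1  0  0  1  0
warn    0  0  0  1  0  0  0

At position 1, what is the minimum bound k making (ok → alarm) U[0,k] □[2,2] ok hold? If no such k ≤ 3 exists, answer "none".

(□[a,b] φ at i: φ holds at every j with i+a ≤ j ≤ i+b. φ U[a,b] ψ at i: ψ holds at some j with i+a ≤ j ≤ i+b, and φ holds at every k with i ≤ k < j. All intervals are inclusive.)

Need earliest j ≥ 1 with □[2,2] ok, and (ok → alarm) at every k in [1,j-1].
  j=1: rhs fails.
  j=2: rhs holds; lhs holds on [1,1]. k = 1.

1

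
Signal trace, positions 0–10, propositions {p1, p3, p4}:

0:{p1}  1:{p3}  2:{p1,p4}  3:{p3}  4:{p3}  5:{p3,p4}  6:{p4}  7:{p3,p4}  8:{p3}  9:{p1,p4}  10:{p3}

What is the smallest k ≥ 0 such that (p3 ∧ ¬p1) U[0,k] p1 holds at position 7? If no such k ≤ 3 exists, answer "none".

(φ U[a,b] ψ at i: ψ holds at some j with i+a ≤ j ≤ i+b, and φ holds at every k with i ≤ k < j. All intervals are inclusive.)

Need earliest j ≥ 7 with p1, and (p3 ∧ ¬p1) at every k in [7,j-1].
  j=7: rhs fails.
  j=8: rhs fails.
  j=9: rhs holds; lhs holds on [7,8]. k = 2.

2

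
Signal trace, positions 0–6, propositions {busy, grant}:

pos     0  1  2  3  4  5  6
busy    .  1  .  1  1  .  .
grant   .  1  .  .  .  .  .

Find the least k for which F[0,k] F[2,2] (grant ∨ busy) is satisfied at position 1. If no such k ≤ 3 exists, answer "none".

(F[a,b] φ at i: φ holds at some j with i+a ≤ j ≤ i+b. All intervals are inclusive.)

Scan j = 1,2,… for F[2,2] (grant ∨ busy):
  j=1: holds
First hit at j=1, so smallest k = 1-1 = 0.

0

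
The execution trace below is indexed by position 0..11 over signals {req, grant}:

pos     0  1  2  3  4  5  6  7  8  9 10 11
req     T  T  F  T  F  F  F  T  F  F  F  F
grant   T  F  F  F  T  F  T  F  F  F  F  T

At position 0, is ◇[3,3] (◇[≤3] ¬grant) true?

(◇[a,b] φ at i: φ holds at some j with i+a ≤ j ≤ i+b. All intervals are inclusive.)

Yes

Check ◇[≤3] ¬grant at each j in [3,3]:
  j=3: holds (witness at 3)
Found at j=3 → formula holds.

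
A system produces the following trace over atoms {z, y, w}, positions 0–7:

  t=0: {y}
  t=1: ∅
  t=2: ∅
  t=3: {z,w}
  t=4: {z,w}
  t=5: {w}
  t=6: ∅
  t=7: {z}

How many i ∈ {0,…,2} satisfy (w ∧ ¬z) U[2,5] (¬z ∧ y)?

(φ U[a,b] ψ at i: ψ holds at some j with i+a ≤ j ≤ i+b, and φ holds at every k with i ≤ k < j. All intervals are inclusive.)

0

Evaluate at each i in [0,2]:
  i=0: ✗ (no rhs in [2,5])
  i=1: ✗ (no rhs in [3,6])
  i=2: ✗ (no rhs in [4,7])
Positions where it holds: {} → 0.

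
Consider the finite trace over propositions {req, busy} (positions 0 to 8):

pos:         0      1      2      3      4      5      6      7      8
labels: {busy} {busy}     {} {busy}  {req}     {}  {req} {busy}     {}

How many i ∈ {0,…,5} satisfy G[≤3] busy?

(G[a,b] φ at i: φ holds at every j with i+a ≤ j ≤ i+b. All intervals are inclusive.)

0

Evaluate at each i in [0,5]:
  i=0: ✗ (fails at j=2)
  i=1: ✗ (fails at j=2)
  i=2: ✗ (fails at j=2)
  i=3: ✗ (fails at j=4)
  i=4: ✗ (fails at j=4)
  i=5: ✗ (fails at j=5)
Positions where it holds: {} → 0.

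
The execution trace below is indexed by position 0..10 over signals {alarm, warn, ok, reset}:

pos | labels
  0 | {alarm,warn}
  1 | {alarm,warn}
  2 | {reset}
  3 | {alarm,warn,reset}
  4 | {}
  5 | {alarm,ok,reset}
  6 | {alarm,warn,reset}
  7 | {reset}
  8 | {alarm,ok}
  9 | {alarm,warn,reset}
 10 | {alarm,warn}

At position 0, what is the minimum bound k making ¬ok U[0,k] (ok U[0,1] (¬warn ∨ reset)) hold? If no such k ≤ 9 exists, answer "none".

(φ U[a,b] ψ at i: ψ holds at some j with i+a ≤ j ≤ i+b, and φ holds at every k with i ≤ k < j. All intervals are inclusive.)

Need earliest j ≥ 0 with (ok U[0,1] (¬warn ∨ reset)), and ¬ok at every k in [0,j-1].
  j=0: rhs fails.
  j=1: rhs fails.
  j=2: rhs holds; lhs holds on [0,1]. k = 2.

2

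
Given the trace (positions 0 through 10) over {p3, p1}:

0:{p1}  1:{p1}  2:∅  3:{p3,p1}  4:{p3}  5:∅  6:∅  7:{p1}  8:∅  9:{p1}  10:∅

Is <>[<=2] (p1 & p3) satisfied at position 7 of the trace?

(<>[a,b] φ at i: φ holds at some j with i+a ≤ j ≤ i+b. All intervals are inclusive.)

Check (p1 & p3) at each j in [7,9]:
  j=7: false
  j=8: false
  j=9: false
No position in the window satisfies it → formula fails.

No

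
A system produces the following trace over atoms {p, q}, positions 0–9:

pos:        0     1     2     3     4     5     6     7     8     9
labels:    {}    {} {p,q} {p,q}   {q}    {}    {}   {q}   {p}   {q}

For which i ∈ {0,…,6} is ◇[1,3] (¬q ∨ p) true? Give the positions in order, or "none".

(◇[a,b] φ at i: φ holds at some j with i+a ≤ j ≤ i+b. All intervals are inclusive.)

Evaluate at each i in [0,6]:
  i=0: ✓ (witness j=1)
  i=1: ✓ (witness j=2)
  i=2: ✓ (witness j=3)
  i=3: ✓ (witness j=5)
  i=4: ✓ (witness j=5)
  i=5: ✓ (witness j=6)
  i=6: ✓ (witness j=8)

0, 1, 2, 3, 4, 5, 6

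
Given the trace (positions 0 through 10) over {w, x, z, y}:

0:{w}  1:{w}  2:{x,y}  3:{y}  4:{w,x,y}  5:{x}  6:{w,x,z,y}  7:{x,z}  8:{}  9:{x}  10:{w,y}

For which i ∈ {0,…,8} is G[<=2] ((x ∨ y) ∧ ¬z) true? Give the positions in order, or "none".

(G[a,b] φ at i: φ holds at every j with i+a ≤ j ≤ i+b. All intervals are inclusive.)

2, 3

Evaluate at each i in [0,8]:
  i=0: ✗ (fails at j=0)
  i=1: ✗ (fails at j=1)
  i=2: ✓ (all of [2,4])
  i=3: ✓ (all of [3,5])
  i=4: ✗ (fails at j=6)
  i=5: ✗ (fails at j=6)
  i=6: ✗ (fails at j=6)
  i=7: ✗ (fails at j=7)
  i=8: ✗ (fails at j=8)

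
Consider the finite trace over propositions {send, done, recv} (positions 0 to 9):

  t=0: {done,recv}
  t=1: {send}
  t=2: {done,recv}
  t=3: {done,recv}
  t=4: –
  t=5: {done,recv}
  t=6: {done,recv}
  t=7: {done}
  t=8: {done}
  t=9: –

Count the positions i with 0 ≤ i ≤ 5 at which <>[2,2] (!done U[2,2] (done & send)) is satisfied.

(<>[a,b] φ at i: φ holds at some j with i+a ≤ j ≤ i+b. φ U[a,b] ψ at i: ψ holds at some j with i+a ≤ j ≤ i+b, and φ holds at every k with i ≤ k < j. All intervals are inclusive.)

Evaluate at each i in [0,5]:
  i=0: ✗ (none in [2,2])
  i=1: ✗ (none in [3,3])
  i=2: ✗ (none in [4,4])
  i=3: ✗ (none in [5,5])
  i=4: ✗ (none in [6,6])
  i=5: ✗ (none in [7,7])
Positions where it holds: {} → 0.

0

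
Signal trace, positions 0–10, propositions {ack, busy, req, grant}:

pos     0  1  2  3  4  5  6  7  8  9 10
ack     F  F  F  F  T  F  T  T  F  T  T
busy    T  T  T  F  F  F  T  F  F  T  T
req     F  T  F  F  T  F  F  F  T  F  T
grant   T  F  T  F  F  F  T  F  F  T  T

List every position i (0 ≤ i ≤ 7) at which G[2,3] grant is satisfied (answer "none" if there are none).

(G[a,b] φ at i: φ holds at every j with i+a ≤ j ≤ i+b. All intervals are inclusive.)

7

Evaluate at each i in [0,7]:
  i=0: ✗ (fails at j=3)
  i=1: ✗ (fails at j=3)
  i=2: ✗ (fails at j=4)
  i=3: ✗ (fails at j=5)
  i=4: ✗ (fails at j=7)
  i=5: ✗ (fails at j=7)
  i=6: ✗ (fails at j=8)
  i=7: ✓ (all of [9,10])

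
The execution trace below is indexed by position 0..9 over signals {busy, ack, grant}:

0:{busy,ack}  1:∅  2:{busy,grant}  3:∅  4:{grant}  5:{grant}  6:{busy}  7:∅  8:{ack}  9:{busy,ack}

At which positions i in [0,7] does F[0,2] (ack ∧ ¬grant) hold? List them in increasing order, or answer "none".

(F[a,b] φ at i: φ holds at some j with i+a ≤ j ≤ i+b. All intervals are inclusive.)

0, 6, 7

Evaluate at each i in [0,7]:
  i=0: ✓ (witness j=0)
  i=1: ✗ (none in [1,3])
  i=2: ✗ (none in [2,4])
  i=3: ✗ (none in [3,5])
  i=4: ✗ (none in [4,6])
  i=5: ✗ (none in [5,7])
  i=6: ✓ (witness j=8)
  i=7: ✓ (witness j=8)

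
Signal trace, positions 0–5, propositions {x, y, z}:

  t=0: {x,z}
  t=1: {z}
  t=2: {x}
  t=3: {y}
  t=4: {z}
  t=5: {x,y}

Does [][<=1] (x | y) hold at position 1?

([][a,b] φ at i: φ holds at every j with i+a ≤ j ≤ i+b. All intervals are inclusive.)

Check (x | y) at every j in [1,2]:
  j=1: false
  j=2: true
Fails at j=1 → formula fails.

No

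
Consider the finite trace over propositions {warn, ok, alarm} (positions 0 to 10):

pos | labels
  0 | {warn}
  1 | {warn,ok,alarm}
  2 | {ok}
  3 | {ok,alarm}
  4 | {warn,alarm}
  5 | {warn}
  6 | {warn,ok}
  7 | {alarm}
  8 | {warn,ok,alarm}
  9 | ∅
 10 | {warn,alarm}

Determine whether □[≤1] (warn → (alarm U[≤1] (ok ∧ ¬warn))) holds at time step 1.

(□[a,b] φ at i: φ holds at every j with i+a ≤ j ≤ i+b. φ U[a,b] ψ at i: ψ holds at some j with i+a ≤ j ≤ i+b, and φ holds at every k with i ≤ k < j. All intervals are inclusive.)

True

Check (warn → (alarm U[≤1] (ok ∧ ¬warn))) at every j in [1,2]:
  j=1: antecedent true; consequent holds → ✓
  j=2: antecedent false → ✓
All positions satisfy it → formula holds.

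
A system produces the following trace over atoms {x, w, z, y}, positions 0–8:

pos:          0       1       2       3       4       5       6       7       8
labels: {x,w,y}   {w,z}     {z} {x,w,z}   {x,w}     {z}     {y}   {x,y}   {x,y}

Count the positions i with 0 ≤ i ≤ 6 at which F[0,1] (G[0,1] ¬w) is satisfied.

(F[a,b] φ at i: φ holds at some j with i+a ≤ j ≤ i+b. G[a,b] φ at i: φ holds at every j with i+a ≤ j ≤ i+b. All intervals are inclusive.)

3

Evaluate at each i in [0,6]:
  i=0: ✗ (none in [0,1])
  i=1: ✗ (none in [1,2])
  i=2: ✗ (none in [2,3])
  i=3: ✗ (none in [3,4])
  i=4: ✓ (witness j=5)
  i=5: ✓ (witness j=5)
  i=6: ✓ (witness j=6)
Positions where it holds: {4, 5, 6} → 3.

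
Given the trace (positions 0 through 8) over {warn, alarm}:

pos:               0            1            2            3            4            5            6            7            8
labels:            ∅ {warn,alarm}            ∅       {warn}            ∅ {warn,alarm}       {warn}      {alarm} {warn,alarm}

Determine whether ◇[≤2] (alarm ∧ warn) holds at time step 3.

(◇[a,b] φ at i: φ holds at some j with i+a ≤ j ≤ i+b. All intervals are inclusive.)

Check (alarm ∧ warn) at each j in [3,5]:
  j=3: false
  j=4: false
  j=5: true
Found at j=5 → formula holds.

True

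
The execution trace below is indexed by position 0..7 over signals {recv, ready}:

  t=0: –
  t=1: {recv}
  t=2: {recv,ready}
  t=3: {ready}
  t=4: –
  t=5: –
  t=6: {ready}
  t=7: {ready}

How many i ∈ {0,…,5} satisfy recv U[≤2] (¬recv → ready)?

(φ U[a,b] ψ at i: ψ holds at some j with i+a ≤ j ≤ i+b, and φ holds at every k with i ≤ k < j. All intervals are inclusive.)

3

Evaluate at each i in [0,5]:
  i=0: ✗ (lhs fails at k=0 before rhs at j=1)
  i=1: ✓ (rhs at j=1)
  i=2: ✓ (rhs at j=2)
  i=3: ✓ (rhs at j=3)
  i=4: ✗ (lhs fails at k=4 before rhs at j=6)
  i=5: ✗ (lhs fails at k=5 before rhs at j=6)
Positions where it holds: {1, 2, 3} → 3.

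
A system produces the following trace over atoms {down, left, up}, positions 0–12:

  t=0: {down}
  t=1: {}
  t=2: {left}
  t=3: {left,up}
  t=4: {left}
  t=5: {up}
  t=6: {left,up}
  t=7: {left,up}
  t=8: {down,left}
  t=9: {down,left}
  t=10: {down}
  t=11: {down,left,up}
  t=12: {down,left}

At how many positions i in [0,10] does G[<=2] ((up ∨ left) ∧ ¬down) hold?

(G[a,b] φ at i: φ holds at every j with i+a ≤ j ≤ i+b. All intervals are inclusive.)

Evaluate at each i in [0,10]:
  i=0: ✗ (fails at j=0)
  i=1: ✗ (fails at j=1)
  i=2: ✓ (all of [2,4])
  i=3: ✓ (all of [3,5])
  i=4: ✓ (all of [4,6])
  i=5: ✓ (all of [5,7])
  i=6: ✗ (fails at j=8)
  i=7: ✗ (fails at j=8)
  i=8: ✗ (fails at j=8)
  i=9: ✗ (fails at j=9)
  i=10: ✗ (fails at j=10)
Positions where it holds: {2, 3, 4, 5} → 4.

4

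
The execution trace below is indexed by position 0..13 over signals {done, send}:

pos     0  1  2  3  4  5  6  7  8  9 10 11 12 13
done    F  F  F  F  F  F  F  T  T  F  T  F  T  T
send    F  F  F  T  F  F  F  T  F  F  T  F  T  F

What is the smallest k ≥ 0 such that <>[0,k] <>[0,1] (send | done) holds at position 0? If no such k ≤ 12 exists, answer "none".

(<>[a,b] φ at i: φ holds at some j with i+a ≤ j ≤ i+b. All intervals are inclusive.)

2

Scan j = 0,1,… for <>[0,1] (send | done):
  j=0: fails
  j=1: fails
  j=2: holds
First hit at j=2, so smallest k = 2-0 = 2.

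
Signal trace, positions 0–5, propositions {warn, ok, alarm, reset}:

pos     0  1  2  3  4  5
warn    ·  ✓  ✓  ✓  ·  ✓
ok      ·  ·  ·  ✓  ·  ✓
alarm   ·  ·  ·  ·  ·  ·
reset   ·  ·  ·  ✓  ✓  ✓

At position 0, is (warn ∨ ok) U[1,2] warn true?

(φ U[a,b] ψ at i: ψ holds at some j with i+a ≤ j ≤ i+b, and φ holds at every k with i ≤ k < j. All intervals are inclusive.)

Need some j in [1,2] with warn, and (warn ∨ ok) at every k in [0,j-1].
  j=1: warn holds, but (warn ∨ ok) fails at k=0 → not this j.
  j=2: warn holds, but (warn ∨ ok) fails at k=0 → not this j.
No j in the window works → until fails.

Does not hold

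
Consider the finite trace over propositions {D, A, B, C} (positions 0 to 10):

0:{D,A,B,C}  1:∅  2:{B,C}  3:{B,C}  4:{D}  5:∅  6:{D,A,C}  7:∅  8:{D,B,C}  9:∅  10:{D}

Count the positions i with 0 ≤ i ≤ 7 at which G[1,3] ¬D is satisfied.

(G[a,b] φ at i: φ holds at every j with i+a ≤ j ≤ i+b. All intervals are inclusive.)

1

Evaluate at each i in [0,7]:
  i=0: ✓ (all of [1,3])
  i=1: ✗ (fails at j=4)
  i=2: ✗ (fails at j=4)
  i=3: ✗ (fails at j=4)
  i=4: ✗ (fails at j=6)
  i=5: ✗ (fails at j=6)
  i=6: ✗ (fails at j=8)
  i=7: ✗ (fails at j=8)
Positions where it holds: {0} → 1.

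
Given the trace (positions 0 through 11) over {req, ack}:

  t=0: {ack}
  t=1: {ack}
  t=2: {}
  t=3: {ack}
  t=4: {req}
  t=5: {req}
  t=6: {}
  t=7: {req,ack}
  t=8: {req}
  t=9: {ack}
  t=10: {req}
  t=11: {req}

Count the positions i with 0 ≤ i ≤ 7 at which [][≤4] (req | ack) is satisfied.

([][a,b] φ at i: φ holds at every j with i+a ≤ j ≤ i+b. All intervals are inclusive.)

Evaluate at each i in [0,7]:
  i=0: ✗ (fails at j=2)
  i=1: ✗ (fails at j=2)
  i=2: ✗ (fails at j=2)
  i=3: ✗ (fails at j=6)
  i=4: ✗ (fails at j=6)
  i=5: ✗ (fails at j=6)
  i=6: ✗ (fails at j=6)
  i=7: ✓ (all of [7,11])
Positions where it holds: {7} → 1.

1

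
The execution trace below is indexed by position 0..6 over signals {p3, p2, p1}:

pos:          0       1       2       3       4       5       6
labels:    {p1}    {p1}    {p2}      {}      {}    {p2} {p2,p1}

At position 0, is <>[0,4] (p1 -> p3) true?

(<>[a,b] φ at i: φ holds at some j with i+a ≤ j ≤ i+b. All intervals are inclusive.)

Check (p1 -> p3) at each j in [0,4]:
  j=0: false
  j=1: false
  j=2: true
  j=3: true
  j=4: true
Found at j=2 → formula holds.

Yes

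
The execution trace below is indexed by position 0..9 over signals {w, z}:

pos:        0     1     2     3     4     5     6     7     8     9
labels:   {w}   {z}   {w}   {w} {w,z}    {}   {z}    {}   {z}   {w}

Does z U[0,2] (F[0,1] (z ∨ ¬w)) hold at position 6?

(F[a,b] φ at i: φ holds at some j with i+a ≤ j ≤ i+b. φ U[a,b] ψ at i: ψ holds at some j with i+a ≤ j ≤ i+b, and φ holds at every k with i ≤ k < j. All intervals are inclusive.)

Need some j in [6,8] with F[0,1] (z ∨ ¬w), and z at every k in [6,j-1].
  j=6: F[0,1] (z ∨ ¬w) holds; no prefix to check → satisfied.

True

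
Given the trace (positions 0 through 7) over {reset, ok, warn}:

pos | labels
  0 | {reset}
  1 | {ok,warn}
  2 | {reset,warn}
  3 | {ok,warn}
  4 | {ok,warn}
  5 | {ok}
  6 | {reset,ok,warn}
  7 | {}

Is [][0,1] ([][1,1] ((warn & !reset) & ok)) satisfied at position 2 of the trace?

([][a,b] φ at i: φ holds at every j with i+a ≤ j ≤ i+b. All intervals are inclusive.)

Check [][1,1] ((warn & !reset) & ok) at every j in [2,3]:
  j=2: holds on [3,3]
  j=3: holds on [4,4]
All positions satisfy it → formula holds.

Holds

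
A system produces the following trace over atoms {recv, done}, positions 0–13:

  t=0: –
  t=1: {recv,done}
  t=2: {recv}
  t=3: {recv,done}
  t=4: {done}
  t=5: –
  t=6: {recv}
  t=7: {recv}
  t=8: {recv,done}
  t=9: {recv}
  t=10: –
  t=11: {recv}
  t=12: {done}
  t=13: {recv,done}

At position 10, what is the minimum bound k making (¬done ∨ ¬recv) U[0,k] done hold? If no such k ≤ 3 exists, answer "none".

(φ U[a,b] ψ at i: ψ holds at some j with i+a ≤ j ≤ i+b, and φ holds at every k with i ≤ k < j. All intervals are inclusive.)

2

Need earliest j ≥ 10 with done, and (¬done ∨ ¬recv) at every k in [10,j-1].
  j=10: rhs fails.
  j=11: rhs fails.
  j=12: rhs holds; lhs holds on [10,11]. k = 2.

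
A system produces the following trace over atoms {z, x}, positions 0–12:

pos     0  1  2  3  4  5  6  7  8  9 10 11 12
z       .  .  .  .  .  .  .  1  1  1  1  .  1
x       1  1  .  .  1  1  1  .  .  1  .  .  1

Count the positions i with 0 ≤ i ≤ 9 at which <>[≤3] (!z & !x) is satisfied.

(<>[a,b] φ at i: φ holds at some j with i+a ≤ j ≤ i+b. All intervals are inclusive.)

6

Evaluate at each i in [0,9]:
  i=0: ✓ (witness j=2)
  i=1: ✓ (witness j=2)
  i=2: ✓ (witness j=2)
  i=3: ✓ (witness j=3)
  i=4: ✗ (none in [4,7])
  i=5: ✗ (none in [5,8])
  i=6: ✗ (none in [6,9])
  i=7: ✗ (none in [7,10])
  i=8: ✓ (witness j=11)
  i=9: ✓ (witness j=11)
Positions where it holds: {0, 1, 2, 3, 8, 9} → 6.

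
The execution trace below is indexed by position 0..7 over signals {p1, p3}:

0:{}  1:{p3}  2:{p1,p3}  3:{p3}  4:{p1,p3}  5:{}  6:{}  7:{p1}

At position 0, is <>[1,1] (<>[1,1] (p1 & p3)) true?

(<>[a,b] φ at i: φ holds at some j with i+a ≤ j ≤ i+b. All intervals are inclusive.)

Check <>[1,1] (p1 & p3) at each j in [1,1]:
  j=1: holds (witness at 2)
Found at j=1 → formula holds.

True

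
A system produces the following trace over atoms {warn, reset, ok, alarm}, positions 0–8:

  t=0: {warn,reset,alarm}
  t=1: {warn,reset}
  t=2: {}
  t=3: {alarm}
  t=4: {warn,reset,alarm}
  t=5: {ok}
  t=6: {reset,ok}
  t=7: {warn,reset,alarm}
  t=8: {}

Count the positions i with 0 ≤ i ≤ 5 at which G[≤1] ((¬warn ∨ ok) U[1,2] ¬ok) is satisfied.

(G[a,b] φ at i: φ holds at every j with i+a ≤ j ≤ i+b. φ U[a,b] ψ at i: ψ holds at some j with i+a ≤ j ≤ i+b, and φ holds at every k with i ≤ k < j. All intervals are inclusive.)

2

Evaluate at each i in [0,5]:
  i=0: ✗ (fails at j=0)
  i=1: ✗ (fails at j=1)
  i=2: ✓ (all of [2,3])
  i=3: ✗ (fails at j=4)
  i=4: ✗ (fails at j=4)
  i=5: ✓ (all of [5,6])
Positions where it holds: {2, 5} → 2.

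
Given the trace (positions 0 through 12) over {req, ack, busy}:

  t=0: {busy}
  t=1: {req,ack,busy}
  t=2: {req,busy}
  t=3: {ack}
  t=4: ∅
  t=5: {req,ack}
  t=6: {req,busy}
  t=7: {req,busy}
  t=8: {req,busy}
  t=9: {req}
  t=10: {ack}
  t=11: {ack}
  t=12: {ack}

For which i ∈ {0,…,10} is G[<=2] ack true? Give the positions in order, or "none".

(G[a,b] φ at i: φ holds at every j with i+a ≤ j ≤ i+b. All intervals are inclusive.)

10

Evaluate at each i in [0,10]:
  i=0: ✗ (fails at j=0)
  i=1: ✗ (fails at j=2)
  i=2: ✗ (fails at j=2)
  i=3: ✗ (fails at j=4)
  i=4: ✗ (fails at j=4)
  i=5: ✗ (fails at j=6)
  i=6: ✗ (fails at j=6)
  i=7: ✗ (fails at j=7)
  i=8: ✗ (fails at j=8)
  i=9: ✗ (fails at j=9)
  i=10: ✓ (all of [10,12])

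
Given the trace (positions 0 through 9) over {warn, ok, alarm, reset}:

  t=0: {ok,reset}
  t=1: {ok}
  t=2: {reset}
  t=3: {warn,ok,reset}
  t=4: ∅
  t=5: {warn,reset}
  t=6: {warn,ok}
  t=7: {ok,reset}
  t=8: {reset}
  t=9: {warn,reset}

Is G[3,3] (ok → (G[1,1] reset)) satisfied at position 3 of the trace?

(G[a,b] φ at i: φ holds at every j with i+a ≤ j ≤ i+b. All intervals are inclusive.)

Check (ok → (G[1,1] reset)) at every j in [6,6]:
  j=6: antecedent true; consequent holds on [7,7] → ✓
All positions satisfy it → formula holds.

Yes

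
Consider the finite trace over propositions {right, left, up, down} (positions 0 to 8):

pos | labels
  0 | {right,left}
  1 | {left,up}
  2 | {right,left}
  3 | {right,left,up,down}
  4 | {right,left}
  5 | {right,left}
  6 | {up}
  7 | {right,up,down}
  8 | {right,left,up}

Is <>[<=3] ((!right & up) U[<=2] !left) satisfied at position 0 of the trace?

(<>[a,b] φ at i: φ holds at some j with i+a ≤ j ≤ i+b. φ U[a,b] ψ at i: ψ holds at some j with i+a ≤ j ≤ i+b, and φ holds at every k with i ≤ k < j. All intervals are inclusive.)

Does not hold

Check ((!right & up) U[<=2] !left) at each j in [0,3]:
  j=0: fails
  j=1: fails
  j=2: fails
  j=3: fails
No position in the window satisfies it → formula fails.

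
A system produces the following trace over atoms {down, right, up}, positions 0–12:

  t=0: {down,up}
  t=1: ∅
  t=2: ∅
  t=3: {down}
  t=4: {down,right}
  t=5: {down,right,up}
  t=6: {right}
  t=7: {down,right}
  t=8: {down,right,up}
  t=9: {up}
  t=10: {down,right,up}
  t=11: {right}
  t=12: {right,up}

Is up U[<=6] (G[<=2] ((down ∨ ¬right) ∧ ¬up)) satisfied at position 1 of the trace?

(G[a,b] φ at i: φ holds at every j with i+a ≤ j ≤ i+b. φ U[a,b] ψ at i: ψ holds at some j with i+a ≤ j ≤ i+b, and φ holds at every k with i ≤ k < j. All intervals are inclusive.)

Need some j in [1,7] with G[<=2] ((down ∨ ¬right) ∧ ¬up), and up at every k in [1,j-1].
  j=1: G[<=2] ((down ∨ ¬right) ∧ ¬up) holds; no prefix to check → satisfied.

Yes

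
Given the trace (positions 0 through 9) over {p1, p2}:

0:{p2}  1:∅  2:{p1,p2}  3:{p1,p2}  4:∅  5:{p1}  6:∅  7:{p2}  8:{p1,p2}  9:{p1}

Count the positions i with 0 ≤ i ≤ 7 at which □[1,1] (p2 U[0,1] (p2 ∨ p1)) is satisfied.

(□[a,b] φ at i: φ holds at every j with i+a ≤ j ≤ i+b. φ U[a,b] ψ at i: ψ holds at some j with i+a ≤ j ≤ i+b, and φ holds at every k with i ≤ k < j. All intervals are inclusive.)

Evaluate at each i in [0,7]:
  i=0: ✗ (fails at j=1)
  i=1: ✓ (all of [2,2])
  i=2: ✓ (all of [3,3])
  i=3: ✗ (fails at j=4)
  i=4: ✓ (all of [5,5])
  i=5: ✗ (fails at j=6)
  i=6: ✓ (all of [7,7])
  i=7: ✓ (all of [8,8])
Positions where it holds: {1, 2, 4, 6, 7} → 5.

5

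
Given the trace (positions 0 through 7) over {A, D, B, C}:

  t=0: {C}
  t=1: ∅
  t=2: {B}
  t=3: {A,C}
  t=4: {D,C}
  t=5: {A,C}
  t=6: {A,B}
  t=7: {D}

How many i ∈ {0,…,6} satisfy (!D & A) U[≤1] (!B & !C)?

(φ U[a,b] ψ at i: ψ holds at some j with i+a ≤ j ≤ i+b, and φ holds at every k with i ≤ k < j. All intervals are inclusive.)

Evaluate at each i in [0,6]:
  i=0: ✗ (lhs fails at k=0 before rhs at j=1)
  i=1: ✓ (rhs at j=1)
  i=2: ✗ (no rhs in [2,3])
  i=3: ✗ (no rhs in [3,4])
  i=4: ✗ (no rhs in [4,5])
  i=5: ✗ (no rhs in [5,6])
  i=6: ✓ (rhs at j=7; lhs holds on [6,6])
Positions where it holds: {1, 6} → 2.

2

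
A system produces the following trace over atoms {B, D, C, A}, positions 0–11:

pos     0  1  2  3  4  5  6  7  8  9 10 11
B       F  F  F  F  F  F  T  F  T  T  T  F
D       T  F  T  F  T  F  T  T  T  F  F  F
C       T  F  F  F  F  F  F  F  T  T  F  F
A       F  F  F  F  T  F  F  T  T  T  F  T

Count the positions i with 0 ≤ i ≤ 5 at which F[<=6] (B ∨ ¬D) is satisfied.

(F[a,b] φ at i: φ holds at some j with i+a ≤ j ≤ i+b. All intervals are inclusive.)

Evaluate at each i in [0,5]:
  i=0: ✓ (witness j=1)
  i=1: ✓ (witness j=1)
  i=2: ✓ (witness j=3)
  i=3: ✓ (witness j=3)
  i=4: ✓ (witness j=5)
  i=5: ✓ (witness j=5)
Positions where it holds: {0, 1, 2, 3, 4, 5} → 6.

6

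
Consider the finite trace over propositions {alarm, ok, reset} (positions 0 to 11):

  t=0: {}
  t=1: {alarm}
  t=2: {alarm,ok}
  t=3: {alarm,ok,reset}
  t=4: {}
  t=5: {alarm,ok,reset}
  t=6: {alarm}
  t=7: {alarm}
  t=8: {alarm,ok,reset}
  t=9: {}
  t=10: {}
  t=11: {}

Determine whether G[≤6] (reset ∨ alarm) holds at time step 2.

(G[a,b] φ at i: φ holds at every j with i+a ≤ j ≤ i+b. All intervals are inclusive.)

Does not hold

Check (reset ∨ alarm) at every j in [2,8]:
  j=2: true
  j=3: true
  j=4: false
  j=5: true
  j=6: true
  j=7: true
  j=8: true
Fails at j=4 → formula fails.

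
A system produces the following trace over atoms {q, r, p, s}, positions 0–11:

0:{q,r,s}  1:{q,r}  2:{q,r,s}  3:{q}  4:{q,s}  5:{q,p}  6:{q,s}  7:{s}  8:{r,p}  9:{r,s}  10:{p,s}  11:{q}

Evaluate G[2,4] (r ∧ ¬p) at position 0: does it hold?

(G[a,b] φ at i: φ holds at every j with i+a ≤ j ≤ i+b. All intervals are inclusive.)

False

Check (r ∧ ¬p) at every j in [2,4]:
  j=2: true
  j=3: false
  j=4: false
Fails at j=3 → formula fails.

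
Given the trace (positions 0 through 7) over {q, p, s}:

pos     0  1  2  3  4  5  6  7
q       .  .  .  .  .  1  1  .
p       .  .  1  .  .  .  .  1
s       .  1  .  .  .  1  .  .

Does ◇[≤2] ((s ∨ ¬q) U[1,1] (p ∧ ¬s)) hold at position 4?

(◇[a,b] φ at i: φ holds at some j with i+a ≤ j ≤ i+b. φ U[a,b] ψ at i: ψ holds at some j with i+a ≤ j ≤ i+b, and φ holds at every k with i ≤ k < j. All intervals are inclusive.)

Check ((s ∨ ¬q) U[1,1] (p ∧ ¬s)) at each j in [4,6]:
  j=4: fails
  j=5: fails
  j=6: fails
No position in the window satisfies it → formula fails.

Does not hold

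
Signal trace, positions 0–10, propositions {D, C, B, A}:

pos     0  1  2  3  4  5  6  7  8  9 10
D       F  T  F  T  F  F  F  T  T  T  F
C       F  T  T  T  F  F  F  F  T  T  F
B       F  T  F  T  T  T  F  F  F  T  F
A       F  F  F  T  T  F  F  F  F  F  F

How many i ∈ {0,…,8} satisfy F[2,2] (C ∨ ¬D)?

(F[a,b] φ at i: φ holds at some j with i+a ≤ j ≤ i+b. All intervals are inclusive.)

Evaluate at each i in [0,8]:
  i=0: ✓ (witness j=2)
  i=1: ✓ (witness j=3)
  i=2: ✓ (witness j=4)
  i=3: ✓ (witness j=5)
  i=4: ✓ (witness j=6)
  i=5: ✗ (none in [7,7])
  i=6: ✓ (witness j=8)
  i=7: ✓ (witness j=9)
  i=8: ✓ (witness j=10)
Positions where it holds: {0, 1, 2, 3, 4, 6, 7, 8} → 8.

8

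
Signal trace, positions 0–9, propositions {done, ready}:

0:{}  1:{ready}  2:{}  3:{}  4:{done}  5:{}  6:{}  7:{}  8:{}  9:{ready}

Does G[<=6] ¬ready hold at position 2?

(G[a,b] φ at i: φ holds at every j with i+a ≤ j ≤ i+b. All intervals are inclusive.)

Yes

Check ¬ready at every j in [2,8]:
  j=2: true
  j=3: true
  j=4: true
  j=5: true
  j=6: true
  j=7: true
  j=8: true
All positions satisfy it → formula holds.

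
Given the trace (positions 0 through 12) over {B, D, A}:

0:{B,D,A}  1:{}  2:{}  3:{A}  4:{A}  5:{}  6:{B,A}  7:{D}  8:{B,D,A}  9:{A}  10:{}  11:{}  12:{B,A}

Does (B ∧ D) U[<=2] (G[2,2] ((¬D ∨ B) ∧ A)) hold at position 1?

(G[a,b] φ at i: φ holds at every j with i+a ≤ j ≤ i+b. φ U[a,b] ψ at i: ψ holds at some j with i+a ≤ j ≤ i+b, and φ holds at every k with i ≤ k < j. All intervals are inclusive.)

Yes

Need some j in [1,3] with G[2,2] ((¬D ∨ B) ∧ A), and (B ∧ D) at every k in [1,j-1].
  j=1: G[2,2] ((¬D ∨ B) ∧ A) holds; no prefix to check → satisfied.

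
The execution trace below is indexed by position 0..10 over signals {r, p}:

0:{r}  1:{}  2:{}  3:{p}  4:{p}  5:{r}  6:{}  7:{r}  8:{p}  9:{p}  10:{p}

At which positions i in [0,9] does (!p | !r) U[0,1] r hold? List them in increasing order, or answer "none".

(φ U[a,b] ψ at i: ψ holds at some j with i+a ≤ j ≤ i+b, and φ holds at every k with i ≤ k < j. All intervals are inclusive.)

0, 4, 5, 6, 7

Evaluate at each i in [0,9]:
  i=0: ✓ (rhs at j=0)
  i=1: ✗ (no rhs in [1,2])
  i=2: ✗ (no rhs in [2,3])
  i=3: ✗ (no rhs in [3,4])
  i=4: ✓ (rhs at j=5; lhs holds on [4,4])
  i=5: ✓ (rhs at j=5)
  i=6: ✓ (rhs at j=7; lhs holds on [6,6])
  i=7: ✓ (rhs at j=7)
  i=8: ✗ (no rhs in [8,9])
  i=9: ✗ (no rhs in [9,10])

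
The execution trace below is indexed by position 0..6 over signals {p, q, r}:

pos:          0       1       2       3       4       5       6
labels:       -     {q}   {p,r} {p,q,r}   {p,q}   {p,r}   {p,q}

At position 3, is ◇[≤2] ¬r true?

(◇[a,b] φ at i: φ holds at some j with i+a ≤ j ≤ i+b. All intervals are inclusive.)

Check ¬r at each j in [3,5]:
  j=3: false
  j=4: true
  j=5: false
Found at j=4 → formula holds.

True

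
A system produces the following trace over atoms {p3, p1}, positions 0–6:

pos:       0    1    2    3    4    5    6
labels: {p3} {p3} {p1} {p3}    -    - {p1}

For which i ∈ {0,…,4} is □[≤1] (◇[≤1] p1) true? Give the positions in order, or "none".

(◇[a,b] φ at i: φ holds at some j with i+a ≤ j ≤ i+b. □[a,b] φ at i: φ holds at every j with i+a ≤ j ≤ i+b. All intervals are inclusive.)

Evaluate at each i in [0,4]:
  i=0: ✗ (fails at j=0)
  i=1: ✓ (all of [1,2])
  i=2: ✗ (fails at j=3)
  i=3: ✗ (fails at j=3)
  i=4: ✗ (fails at j=4)

1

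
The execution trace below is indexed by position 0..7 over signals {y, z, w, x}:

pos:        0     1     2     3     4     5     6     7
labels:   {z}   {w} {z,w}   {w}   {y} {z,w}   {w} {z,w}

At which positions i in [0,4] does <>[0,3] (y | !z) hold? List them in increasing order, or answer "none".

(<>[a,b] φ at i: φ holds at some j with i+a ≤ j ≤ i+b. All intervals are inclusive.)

0, 1, 2, 3, 4

Evaluate at each i in [0,4]:
  i=0: ✓ (witness j=1)
  i=1: ✓ (witness j=1)
  i=2: ✓ (witness j=3)
  i=3: ✓ (witness j=3)
  i=4: ✓ (witness j=4)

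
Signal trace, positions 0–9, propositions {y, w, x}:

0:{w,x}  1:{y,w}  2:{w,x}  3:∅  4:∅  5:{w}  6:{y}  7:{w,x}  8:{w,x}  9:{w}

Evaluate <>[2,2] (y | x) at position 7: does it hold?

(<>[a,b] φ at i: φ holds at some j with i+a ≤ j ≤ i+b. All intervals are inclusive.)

Check (y | x) at each j in [9,9]:
  j=9: false
No position in the window satisfies it → formula fails.

False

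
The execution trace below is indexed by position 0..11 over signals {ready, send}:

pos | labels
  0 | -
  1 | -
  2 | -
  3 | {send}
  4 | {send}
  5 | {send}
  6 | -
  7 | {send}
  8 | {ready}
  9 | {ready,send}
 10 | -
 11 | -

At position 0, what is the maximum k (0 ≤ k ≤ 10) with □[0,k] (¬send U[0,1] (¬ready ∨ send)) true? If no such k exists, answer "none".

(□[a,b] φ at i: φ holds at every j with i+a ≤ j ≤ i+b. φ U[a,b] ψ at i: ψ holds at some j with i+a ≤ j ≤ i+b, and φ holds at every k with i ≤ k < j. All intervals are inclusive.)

10

(¬send U[0,1] (¬ready ∨ send)) must hold from j=0 onward; find where it first fails.
  j=0: holds
  j=1: holds
  j=2: holds
  j=3: holds
  j=4: holds
  j=5: holds
  j=6: holds
  j=7: holds
  j=8: holds
  j=9: holds
  j=10: holds
Holds through j=10; largest k = 10.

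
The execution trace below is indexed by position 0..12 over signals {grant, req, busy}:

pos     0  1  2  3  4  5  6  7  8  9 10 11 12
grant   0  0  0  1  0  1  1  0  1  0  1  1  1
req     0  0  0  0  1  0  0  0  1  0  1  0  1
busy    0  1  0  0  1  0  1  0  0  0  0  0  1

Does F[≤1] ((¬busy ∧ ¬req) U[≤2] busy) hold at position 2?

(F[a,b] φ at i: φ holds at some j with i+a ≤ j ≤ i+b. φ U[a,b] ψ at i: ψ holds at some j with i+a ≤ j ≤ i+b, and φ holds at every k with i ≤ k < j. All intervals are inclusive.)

Check ((¬busy ∧ ¬req) U[≤2] busy) at each j in [2,3]:
  j=2: holds
  j=3: holds
Found at j=2 → formula holds.

Yes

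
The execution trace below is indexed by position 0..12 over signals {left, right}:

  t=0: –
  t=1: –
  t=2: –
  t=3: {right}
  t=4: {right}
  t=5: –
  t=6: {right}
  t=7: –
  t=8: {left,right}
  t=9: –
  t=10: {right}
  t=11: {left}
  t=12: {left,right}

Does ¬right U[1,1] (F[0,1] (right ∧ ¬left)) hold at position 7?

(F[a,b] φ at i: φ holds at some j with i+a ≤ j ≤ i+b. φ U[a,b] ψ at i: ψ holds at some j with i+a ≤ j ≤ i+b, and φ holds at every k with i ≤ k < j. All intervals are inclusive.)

No

Need some j in [8,8] with F[0,1] (right ∧ ¬left), and ¬right at every k in [7,j-1].
  j=8: F[0,1] (right ∧ ¬left) — fails (none in [8,9]).
No j in the window works → until fails.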